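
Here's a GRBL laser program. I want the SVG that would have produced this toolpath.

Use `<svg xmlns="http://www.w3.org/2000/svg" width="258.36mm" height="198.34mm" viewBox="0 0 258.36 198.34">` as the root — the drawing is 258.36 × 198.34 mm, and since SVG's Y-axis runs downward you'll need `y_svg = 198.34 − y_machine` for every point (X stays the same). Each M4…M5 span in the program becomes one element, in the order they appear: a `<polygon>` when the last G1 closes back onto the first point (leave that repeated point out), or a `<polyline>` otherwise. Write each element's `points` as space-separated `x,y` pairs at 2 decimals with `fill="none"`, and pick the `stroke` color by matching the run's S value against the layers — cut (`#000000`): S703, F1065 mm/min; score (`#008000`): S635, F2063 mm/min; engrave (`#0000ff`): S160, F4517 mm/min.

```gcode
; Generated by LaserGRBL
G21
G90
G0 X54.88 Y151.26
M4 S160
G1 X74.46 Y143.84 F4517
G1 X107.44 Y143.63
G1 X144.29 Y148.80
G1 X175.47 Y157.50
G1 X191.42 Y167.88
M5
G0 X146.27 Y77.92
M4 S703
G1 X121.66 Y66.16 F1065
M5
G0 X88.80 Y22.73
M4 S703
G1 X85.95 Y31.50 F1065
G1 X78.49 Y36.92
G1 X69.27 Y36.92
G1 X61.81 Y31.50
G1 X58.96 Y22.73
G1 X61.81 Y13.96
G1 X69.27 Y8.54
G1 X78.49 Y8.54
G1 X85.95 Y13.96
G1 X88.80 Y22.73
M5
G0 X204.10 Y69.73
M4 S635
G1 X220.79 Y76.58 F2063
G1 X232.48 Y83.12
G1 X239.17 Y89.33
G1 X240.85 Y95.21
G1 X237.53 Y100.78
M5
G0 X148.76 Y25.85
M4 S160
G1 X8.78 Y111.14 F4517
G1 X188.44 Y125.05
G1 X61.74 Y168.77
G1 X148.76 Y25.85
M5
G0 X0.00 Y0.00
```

<svg xmlns="http://www.w3.org/2000/svg" width="258.36mm" height="198.34mm" viewBox="0 0 258.36 198.34">
  <polyline points="54.88,47.08 74.46,54.50 107.44,54.71 144.29,49.54 175.47,40.84 191.42,30.46" fill="none" stroke="#0000ff"/>
  <polyline points="146.27,120.42 121.66,132.18" fill="none" stroke="#000000"/>
  <polygon points="88.80,175.61 85.95,166.84 78.49,161.42 69.27,161.42 61.81,166.84 58.96,175.61 61.81,184.38 69.27,189.80 78.49,189.80 85.95,184.38" fill="none" stroke="#000000"/>
  <polyline points="204.10,128.61 220.79,121.76 232.48,115.22 239.17,109.01 240.85,103.13 237.53,97.56" fill="none" stroke="#008000"/>
  <polygon points="148.76,172.49 8.78,87.20 188.44,73.29 61.74,29.57" fill="none" stroke="#0000ff"/>
</svg>

Machine Y-up, SVG Y-down with viewBox height 198.34, so y_svg = 198.34 − y_machine; X carries over.

Run 1: S160 ⇒ engrave layer `#0000ff`. The run is open, so emit a `<polyline>` with points (Y-flipped): 54.88,47.08 74.46,54.50 107.44,54.71 144.29,49.54 175.47,40.84 191.42,30.46.

Run 2: power S703 maps to stroke `#000000` (cut). The run is open, so emit a `<polyline>` with points (Y-flipped): 146.27,120.42 121.66,132.18.

Run 3: S703 ⇒ cut layer `#000000`. The run returns to its start, so emit a `<polygon>` with points (Y-flipped): 88.80,175.61 85.95,166.84 78.49,161.42 69.27,161.42 61.81,166.84 58.96,175.61 61.81,184.38 69.27,189.80 78.49,189.80 85.95,184.38.

Run 4: the run's S635 means `#008000` (score). The run is open, so emit a `<polyline>` with points (Y-flipped): 204.10,128.61 220.79,121.76 232.48,115.22 239.17,109.01 240.85,103.13 237.53,97.56.

Run 5: S160 ⇒ engrave layer `#0000ff`. The run returns to its start, so emit a `<polygon>` with points (Y-flipped): 148.76,172.49 8.78,87.20 188.44,73.29 61.74,29.57.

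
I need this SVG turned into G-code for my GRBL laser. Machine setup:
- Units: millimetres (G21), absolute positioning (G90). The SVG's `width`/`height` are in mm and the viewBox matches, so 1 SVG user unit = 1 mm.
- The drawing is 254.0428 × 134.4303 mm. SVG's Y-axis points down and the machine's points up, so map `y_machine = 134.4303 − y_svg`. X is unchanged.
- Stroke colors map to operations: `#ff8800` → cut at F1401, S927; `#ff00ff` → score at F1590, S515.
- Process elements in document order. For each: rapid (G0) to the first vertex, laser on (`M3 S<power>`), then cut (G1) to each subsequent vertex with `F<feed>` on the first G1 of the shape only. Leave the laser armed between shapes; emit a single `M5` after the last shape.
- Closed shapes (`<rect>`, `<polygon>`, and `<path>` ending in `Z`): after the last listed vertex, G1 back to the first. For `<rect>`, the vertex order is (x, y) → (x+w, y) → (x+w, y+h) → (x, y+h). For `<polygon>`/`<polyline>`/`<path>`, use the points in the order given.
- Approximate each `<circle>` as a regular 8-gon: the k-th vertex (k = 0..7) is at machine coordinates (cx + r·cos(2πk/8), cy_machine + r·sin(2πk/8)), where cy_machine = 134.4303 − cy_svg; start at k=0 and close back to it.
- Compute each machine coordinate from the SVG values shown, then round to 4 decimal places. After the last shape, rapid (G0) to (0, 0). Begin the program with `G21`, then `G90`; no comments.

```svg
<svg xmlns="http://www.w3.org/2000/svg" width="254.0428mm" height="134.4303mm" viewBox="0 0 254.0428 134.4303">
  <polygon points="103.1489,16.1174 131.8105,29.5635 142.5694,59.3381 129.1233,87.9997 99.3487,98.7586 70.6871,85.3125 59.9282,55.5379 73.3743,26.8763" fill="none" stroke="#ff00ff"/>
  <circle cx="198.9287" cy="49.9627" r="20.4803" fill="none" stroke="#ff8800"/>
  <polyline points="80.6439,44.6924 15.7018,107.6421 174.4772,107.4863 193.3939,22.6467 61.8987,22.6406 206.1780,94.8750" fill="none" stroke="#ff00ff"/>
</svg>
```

G21
G90
G0 X103.1489 Y118.3129
M3 S515
G1 X131.8105 Y104.8668 F1590
G1 X142.5694 Y75.0922
G1 X129.1233 Y46.4306
G1 X99.3487 Y35.6717
G1 X70.6871 Y49.1178
G1 X59.9282 Y78.8924
G1 X73.3743 Y107.5540
G1 X103.1489 Y118.3129
G0 X219.4090 Y84.4676
M3 S927
G1 X213.4105 Y98.9494 F1401
G1 X198.9287 Y104.9479
G1 X184.4469 Y98.9494
G1 X178.4484 Y84.4676
G1 X184.4469 Y69.9858
G1 X198.9287 Y63.9873
G1 X213.4105 Y69.9858
G1 X219.4090 Y84.4676
G0 X80.6439 Y89.7379
M3 S515
G1 X15.7018 Y26.7882 F1590
G1 X174.4772 Y26.9440
G1 X193.3939 Y111.7836
G1 X61.8987 Y111.7897
G1 X206.1780 Y39.5553
M5
G0 X0.0000 Y0.0000

1 u = 1 mm; y_m = 134.4303 − y.

[1] `<polygon>` regular polygon, #ff00ff→score S515 F1590: (103.1489,118.3129) → (131.8105,104.8668) → (142.5694,75.0922) → (129.1233,46.4306) → (99.3487,35.6717) → (70.6871,49.1178) → (59.9282,78.8924) → (73.3743,107.5540) → (103.1489,118.3129) (closed)

[2] `<circle>` circle, #ff8800→cut S927 F1401: (219.4090,84.4676) → (213.4105,98.9494) → (198.9287,104.9479) → (184.4469,98.9494) → (178.4484,84.4676) → (184.4469,69.9858) → (198.9287,63.9873) → (213.4105,69.9858) → (219.4090,84.4676) (closed)

[3] `<polyline>` open polyline, #ff00ff→score S515 F1590: (80.6439,89.7379) → (15.7018,26.7882) → (174.4772,26.9440) → (193.3939,111.7836) → (61.8987,111.7897) → (206.1780,39.5553)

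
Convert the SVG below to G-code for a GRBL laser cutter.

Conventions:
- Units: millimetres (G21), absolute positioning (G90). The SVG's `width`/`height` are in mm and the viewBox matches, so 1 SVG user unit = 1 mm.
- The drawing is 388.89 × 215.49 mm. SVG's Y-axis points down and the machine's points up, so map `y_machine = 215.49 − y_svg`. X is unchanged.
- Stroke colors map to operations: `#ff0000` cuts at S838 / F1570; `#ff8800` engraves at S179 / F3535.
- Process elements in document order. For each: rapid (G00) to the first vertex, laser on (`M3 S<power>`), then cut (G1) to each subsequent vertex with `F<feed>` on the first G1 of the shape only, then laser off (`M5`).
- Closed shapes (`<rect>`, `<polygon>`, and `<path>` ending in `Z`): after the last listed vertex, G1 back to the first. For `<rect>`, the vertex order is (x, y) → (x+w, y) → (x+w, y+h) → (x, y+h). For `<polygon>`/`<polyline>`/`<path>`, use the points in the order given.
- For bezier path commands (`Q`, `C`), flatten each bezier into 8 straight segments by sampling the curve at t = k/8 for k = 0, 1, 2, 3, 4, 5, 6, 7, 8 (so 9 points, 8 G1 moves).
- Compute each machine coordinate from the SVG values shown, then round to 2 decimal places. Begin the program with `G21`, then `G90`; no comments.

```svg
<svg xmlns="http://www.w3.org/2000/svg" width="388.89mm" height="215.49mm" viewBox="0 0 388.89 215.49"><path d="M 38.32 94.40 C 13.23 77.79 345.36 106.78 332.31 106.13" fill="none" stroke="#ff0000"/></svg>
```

G21
G90
G00 X38.32 Y121.09
M3 S838
G1 X44.28 Y125.33 F1570
G1 X75.51 Y126.17
G1 X123.76 Y124.51
G1 X180.80 Y121.21
G1 X238.41 Y117.17
G1 X288.35 Y113.25
G1 X322.40 Y110.36
G1 X332.31 Y109.36
M5

viewBox `0 0 388.89 215.49` with mm width/height → 1 unit = 1 mm. Flip: y_m = 215.49 − y_svg.

**Shape 1** — `<path>` cubic bezier, stroke `#ff0000` → cut (S838, F1570). Control points (SVG): P0=(38.32,94.40), P1=(13.23,77.79), P2=(345.36,106.78), P3=(332.31,106.13); sampled at t=k/8. Machine vertices: (38.32,121.09) → (44.28,125.33) → (75.51,126.17) → (123.76,124.51) → (180.80,121.21) → (238.41,117.17) → (288.35,113.25) → (322.40,110.36) → (332.31,109.36). Open path.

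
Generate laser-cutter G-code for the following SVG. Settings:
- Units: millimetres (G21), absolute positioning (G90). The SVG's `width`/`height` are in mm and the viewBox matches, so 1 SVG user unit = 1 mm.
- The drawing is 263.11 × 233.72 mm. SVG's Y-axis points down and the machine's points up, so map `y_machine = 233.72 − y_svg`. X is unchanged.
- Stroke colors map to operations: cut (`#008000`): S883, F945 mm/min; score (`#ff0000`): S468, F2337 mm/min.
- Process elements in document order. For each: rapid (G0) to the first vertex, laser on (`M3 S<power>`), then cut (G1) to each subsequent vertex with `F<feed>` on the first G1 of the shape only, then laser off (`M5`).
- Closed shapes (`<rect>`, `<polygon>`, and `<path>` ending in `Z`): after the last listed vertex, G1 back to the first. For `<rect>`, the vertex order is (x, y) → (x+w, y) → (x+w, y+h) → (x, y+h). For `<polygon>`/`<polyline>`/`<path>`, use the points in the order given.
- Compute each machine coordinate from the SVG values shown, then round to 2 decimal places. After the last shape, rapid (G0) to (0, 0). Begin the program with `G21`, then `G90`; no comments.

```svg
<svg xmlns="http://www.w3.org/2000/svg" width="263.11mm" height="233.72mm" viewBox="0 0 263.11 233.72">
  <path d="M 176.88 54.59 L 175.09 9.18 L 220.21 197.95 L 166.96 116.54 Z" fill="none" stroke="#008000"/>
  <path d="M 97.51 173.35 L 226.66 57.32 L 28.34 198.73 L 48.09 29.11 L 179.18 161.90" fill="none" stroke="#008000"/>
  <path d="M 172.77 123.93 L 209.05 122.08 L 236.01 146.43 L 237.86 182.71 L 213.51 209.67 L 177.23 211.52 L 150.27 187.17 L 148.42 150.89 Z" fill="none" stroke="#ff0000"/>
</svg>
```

G21
G90
G0 X176.88 Y179.13
M3 S883
G1 X175.09 Y224.54 F945
G1 X220.21 Y35.77
G1 X166.96 Y117.18
G1 X176.88 Y179.13
M5
G0 X97.51 Y60.37
M3 S883
G1 X226.66 Y176.40 F945
G1 X28.34 Y34.99
G1 X48.09 Y204.61
G1 X179.18 Y71.82
M5
G0 X172.77 Y109.79
M3 S468
G1 X209.05 Y111.64 F2337
G1 X236.01 Y87.29
G1 X237.86 Y51.01
G1 X213.51 Y24.05
G1 X177.23 Y22.20
G1 X150.27 Y46.55
G1 X148.42 Y82.83
G1 X172.77 Y109.79
M5
G0 X0.00 Y0.00

Since the viewBox matches the mm dimensions, user units are millimetres directly. The only transform is the Y-flip y_m = 233.72 − y_svg.

Shape 1 is a closed polygon drawn with `<path>`. Its stroke #008000 means cut at S883, F945. After flipping Y the toolpath is (176.88,179.13) → (175.09,224.54) → (220.21,35.77) → (166.96,117.18) → (176.88,179.13), returning to the start.

Shape 2 is a open polyline drawn with `<path>`. Its stroke #008000 means cut at S883, F945. After flipping Y the toolpath is (97.51,60.37) → (226.66,176.40) → (28.34,34.99) → (48.09,204.61) → (179.18,71.82).

Shape 3 is a regular polygon drawn with `<path>`. Its stroke #ff0000 means score at S468, F2337. After flipping Y the toolpath is (172.77,109.79) → (209.05,111.64) → (236.01,87.29) → (237.86,51.01) → (213.51,24.05) → (177.23,22.20) → (150.27,46.55) → (148.42,82.83) → (172.77,109.79), returning to the start.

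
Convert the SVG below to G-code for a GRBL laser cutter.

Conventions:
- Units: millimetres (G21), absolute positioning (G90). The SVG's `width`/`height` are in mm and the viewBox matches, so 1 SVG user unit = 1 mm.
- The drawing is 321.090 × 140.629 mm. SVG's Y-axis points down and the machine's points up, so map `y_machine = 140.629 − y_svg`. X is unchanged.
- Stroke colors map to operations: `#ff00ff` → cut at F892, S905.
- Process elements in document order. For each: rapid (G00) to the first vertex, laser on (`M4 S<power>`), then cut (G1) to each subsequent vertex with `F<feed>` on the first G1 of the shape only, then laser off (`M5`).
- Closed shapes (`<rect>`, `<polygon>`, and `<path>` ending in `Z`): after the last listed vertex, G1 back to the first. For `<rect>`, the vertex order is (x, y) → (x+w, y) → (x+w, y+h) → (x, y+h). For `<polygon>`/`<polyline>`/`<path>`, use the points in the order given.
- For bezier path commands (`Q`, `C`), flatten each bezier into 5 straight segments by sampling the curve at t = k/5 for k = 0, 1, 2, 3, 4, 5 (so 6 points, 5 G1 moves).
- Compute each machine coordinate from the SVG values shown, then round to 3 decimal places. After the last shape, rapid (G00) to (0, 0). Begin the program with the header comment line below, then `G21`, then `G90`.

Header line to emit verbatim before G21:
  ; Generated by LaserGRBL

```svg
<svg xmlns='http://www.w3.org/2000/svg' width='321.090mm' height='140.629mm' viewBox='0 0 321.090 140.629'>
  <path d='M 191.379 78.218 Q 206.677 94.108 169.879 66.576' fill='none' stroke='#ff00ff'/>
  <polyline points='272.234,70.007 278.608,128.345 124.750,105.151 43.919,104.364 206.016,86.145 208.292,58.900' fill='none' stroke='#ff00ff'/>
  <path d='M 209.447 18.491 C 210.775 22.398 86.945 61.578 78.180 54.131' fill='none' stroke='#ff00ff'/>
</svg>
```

; Generated by LaserGRBL
G21
G90
G00 X191.379 Y62.411
M4 S905
G1 X195.414 Y57.792 F892
G1 X195.282 Y56.647
G1 X190.982 Y58.975
G1 X182.514 Y64.777
G1 X169.879 Y74.053
M5
G00 X272.234 Y70.622
M4 S905
G1 X278.608 Y12.284 F892
G1 X124.750 Y35.478
G1 X43.919 Y36.265
G1 X206.016 Y54.484
G1 X208.292 Y81.729
M5
G00 X209.447 Y122.138
M4 S905
G1 X197.147 Y116.216 F892
G1 X166.339 Y105.760
G1 X128.555 Y94.701
G1 X95.325 Y86.970
G1 X78.180 Y86.498
M5
G00 X0.000 Y0.000

viewBox `0 0 321.090 140.629` with mm width/height → 1 unit = 1 mm. Flip: y_m = 140.629 − y_svg.

**Shape 1** — `<path>` quadratic bezier, stroke `#ff00ff` → cut (S905, F892). Control points (SVG): P0=(191.379,78.218), P1=(206.677,94.108), P2=(169.879,66.576); sampled at t=k/5. Machine vertices: (191.379,62.411) → (195.414,57.792) → (195.282,56.647) → (190.982,58.975) → (182.514,64.777) → (169.879,74.053). Open path.

**Shape 2** — `<polyline>` open polyline, stroke `#ff00ff` → cut (S905, F892). Machine vertices: (272.234,70.622) → (278.608,12.284) → (124.750,35.478) → (43.919,36.265) → (206.016,54.484) → (208.292,81.729). Open path.

**Shape 3** — `<path>` cubic bezier, stroke `#ff00ff` → cut (S905, F892). Control points (SVG): P0=(209.447,18.491), P1=(210.775,22.398), P2=(86.945,61.578), P3=(78.180,54.131); sampled at t=k/5. Machine vertices: (209.447,122.138) → (197.147,116.216) → (166.339,105.760) → (128.555,94.701) → (95.325,86.970) → (78.180,86.498). Open path.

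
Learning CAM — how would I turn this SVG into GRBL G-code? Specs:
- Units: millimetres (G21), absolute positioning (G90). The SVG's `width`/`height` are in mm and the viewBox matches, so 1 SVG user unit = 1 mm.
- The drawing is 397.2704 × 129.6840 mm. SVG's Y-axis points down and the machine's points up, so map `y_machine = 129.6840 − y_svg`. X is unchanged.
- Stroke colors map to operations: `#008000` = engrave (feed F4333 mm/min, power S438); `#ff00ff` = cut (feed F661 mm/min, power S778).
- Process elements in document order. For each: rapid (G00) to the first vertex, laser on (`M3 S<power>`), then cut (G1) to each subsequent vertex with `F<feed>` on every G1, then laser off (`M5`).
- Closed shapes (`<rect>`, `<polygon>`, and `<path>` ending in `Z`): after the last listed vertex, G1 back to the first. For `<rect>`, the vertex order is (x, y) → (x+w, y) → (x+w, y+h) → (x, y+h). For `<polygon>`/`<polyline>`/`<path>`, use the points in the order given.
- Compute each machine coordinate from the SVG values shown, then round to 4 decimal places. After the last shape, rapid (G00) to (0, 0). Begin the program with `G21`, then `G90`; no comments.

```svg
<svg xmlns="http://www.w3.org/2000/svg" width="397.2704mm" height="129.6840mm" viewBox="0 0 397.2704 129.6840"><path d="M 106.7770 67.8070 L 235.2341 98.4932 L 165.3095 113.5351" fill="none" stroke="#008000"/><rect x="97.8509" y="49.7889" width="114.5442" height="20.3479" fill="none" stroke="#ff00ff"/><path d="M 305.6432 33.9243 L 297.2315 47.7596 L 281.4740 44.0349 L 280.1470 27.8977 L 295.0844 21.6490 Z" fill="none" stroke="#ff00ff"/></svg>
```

G21
G90
G00 X106.7770 Y61.8770
M3 S438
G1 X235.2341 Y31.1908 F4333
G1 X165.3095 Y16.1489 F4333
M5
G00 X97.8509 Y79.8951
M3 S778
G1 X212.3951 Y79.8951 F661
G1 X212.3951 Y59.5472 F661
G1 X97.8509 Y59.5472 F661
G1 X97.8509 Y79.8951 F661
M5
G00 X305.6432 Y95.7597
M3 S778
G1 X297.2315 Y81.9244 F661
G1 X281.4740 Y85.6491 F661
G1 X280.1470 Y101.7863 F661
G1 X295.0844 Y108.0350 F661
G1 X305.6432 Y95.7597 F661
M5
G00 X0.0000 Y0.0000

1 u = 1 mm; y_m = 129.6840 − y.

[1] `<path>` open polyline, #008000→engrave S438 F4333: (106.7770,61.8770) → (235.2341,31.1908) → (165.3095,16.1489)

[2] `<rect>` rectangle, #ff00ff→cut S778 F661: (97.8509,79.8951) → (212.3951,79.8951) → (212.3951,59.5472) → (97.8509,59.5472) → (97.8509,79.8951) (closed)

[3] `<path>` regular polygon, #ff00ff→cut S778 F661: (305.6432,95.7597) → (297.2315,81.9244) → (281.4740,85.6491) → (280.1470,101.7863) → (295.0844,108.0350) → (305.6432,95.7597) (closed)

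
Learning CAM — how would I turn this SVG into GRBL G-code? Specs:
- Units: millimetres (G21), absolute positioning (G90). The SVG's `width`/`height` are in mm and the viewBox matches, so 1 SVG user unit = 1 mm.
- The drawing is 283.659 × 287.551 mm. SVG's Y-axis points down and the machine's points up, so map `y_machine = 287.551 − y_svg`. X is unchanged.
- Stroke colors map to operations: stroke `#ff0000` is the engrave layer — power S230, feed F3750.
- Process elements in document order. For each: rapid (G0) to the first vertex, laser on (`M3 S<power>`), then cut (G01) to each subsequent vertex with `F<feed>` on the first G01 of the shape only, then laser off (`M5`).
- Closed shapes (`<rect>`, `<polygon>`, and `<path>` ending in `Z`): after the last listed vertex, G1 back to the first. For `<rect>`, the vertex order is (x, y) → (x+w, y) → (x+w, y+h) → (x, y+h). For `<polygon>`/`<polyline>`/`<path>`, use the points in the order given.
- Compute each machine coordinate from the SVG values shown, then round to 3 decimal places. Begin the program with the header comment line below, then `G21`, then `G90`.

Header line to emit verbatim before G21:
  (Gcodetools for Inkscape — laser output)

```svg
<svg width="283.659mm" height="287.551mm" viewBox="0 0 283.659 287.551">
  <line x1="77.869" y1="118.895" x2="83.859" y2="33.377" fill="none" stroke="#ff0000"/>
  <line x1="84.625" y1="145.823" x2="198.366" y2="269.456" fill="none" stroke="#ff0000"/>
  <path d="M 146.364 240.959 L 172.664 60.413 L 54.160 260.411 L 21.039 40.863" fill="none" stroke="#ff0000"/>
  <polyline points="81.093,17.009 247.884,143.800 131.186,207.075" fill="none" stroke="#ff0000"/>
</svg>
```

(Gcodetools for Inkscape — laser output)
G21
G90
G0 X77.869 Y168.656
M3 S230
G01 X83.859 Y254.174 F3750
M5
G0 X84.625 Y141.728
M3 S230
G01 X198.366 Y18.095 F3750
M5
G0 X146.364 Y46.592
M3 S230
G01 X172.664 Y227.138 F3750
G01 X54.160 Y27.140
G01 X21.039 Y246.688
M5
G0 X81.093 Y270.542
M3 S230
G01 X247.884 Y143.751 F3750
G01 X131.186 Y80.476
M5

viewBox `0 0 283.659 287.551` with mm width/height → 1 unit = 1 mm. Flip: y_m = 287.551 − y_svg.

**Shape 1** — `<line>` line segment, stroke `#ff0000` → engrave (S230, F3750). Machine vertices: (77.869,168.656) → (83.859,254.174). Open path.

**Shape 2** — `<line>` line segment, stroke `#ff0000` → engrave (S230, F3750). Machine vertices: (84.625,141.728) → (198.366,18.095). Open path.

**Shape 3** — `<path>` open polyline, stroke `#ff0000` → engrave (S230, F3750). Machine vertices: (146.364,46.592) → (172.664,227.138) → (54.160,27.140) → (21.039,246.688). Open path.

**Shape 4** — `<polyline>` open polyline, stroke `#ff0000` → engrave (S230, F3750). Machine vertices: (81.093,270.542) → (247.884,143.751) → (131.186,80.476). Open path.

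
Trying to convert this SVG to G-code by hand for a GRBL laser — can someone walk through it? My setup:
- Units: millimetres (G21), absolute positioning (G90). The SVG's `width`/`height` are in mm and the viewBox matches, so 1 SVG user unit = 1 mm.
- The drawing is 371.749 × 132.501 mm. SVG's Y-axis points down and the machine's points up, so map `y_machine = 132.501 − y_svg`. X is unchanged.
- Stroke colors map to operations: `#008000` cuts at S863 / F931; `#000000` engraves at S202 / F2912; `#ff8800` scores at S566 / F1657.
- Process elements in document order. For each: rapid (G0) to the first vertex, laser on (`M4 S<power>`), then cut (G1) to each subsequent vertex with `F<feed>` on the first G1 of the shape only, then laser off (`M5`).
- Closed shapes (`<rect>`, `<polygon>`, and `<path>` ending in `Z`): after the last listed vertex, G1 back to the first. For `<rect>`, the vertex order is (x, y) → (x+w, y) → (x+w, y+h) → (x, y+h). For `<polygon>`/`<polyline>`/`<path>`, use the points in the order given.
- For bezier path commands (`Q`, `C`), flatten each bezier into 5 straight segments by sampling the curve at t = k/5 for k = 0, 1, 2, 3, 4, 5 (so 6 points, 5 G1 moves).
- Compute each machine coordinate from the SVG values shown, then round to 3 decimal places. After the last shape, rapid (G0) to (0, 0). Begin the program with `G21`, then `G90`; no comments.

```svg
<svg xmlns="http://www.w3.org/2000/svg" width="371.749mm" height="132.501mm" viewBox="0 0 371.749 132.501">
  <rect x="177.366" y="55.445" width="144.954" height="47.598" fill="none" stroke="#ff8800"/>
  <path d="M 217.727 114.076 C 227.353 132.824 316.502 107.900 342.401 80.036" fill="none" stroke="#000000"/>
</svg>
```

G21
G90
G0 X177.366 Y77.056
M4 S566
G1 X322.320 Y77.056 F1657
G1 X322.320 Y29.458
G1 X177.366 Y29.458
G1 X177.366 Y77.056
M5
G0 X217.727 Y18.425
M4 S202
G1 X231.903 Y12.091 F2912
G1 X258.312 Y14.283
G1 X290.100 Y23.046
G1 X320.414 Y36.425
G1 X342.401 Y52.465
M5
G0 X0.000 Y0.000

viewBox `0 0 371.749 132.501` with mm width/height → 1 unit = 1 mm. Flip: y_m = 132.501 − y_svg.

**Shape 1** — `<rect>` rectangle, stroke `#ff8800` → score (S566, F1657). Machine vertices: (177.366,77.056) → (322.320,77.056) → (322.320,29.458) → (177.366,29.458) → (177.366,77.056). Closed: final G1 returns to the first vertex.

**Shape 2** — `<path>` cubic bezier, stroke `#000000` → engrave (S202, F2912). Control points (SVG): P0=(217.727,114.076), P1=(227.353,132.824), P2=(316.502,107.900), P3=(342.401,80.036); sampled at t=k/5. Machine vertices: (217.727,18.425) → (231.903,12.091) → (258.312,14.283) → (290.100,23.046) → (320.414,36.425) → (342.401,52.465). Open path.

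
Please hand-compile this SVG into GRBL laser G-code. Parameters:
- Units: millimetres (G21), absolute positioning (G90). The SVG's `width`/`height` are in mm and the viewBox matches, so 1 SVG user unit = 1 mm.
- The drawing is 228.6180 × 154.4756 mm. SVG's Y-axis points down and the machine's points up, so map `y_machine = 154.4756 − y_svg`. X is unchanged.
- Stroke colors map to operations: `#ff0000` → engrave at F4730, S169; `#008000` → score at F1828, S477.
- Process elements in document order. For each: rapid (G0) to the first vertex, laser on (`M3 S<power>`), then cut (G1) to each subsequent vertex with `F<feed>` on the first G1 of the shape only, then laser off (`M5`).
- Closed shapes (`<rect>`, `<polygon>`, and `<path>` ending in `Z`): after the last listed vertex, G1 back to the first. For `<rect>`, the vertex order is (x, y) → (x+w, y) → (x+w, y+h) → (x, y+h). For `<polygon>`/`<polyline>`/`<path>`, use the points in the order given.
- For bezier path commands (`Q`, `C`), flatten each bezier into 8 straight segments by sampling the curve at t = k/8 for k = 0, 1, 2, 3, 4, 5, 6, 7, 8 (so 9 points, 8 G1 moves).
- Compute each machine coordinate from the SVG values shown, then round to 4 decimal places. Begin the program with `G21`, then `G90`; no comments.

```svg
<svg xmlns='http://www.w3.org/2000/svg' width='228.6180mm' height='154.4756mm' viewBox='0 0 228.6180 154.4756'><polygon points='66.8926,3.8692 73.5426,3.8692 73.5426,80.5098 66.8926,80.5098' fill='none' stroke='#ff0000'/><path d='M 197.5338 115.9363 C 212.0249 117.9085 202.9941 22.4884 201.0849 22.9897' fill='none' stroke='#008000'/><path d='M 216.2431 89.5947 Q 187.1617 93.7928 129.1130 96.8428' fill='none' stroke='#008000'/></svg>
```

viewBox `0 0 228.6180 154.4756` with mm width/height → 1 unit = 1 mm. Flip: y_m = 154.4756 − y_svg.

**Shape 1** — `<polygon>` rectangle, stroke `#ff0000` → engrave (S169, F4730). Machine vertices: (66.8926,150.6064) → (73.5426,150.6064) → (73.5426,73.9658) → (66.8926,73.9658) → (66.8926,150.6064). Closed: final G1 returns to the first vertex.

**Shape 2** — `<path>` cubic bezier, stroke `#008000` → score (S477, F1828). Control points (SVG): P0=(197.5338,115.9363), P1=(212.0249,117.9085), P2=(202.9941,22.4884), P3=(201.0849,22.9897); sampled at t=k/8. Machine vertices: (197.5338,38.5393) → (201.9252,41.9874) → (204.4706,52.3007) → (205.5290,67.2137) → (205.4595,84.4610) → (204.6212,101.7773) → (203.3733,116.8971) → (202.0748,127.5551) → (201.0849,131.4859). Open path.

**Shape 3** — `<path>` quadratic bezier, stroke `#008000` → score (S477, F1828). Control points (SVG): P0=(216.2431,89.5947), P1=(187.1617,93.7928), P2=(129.1130,96.8428); sampled at t=k/8. Machine vertices: (216.2431,64.8809) → (208.5201,63.8493) → (199.8919,62.8536) → (190.3585,61.8938) → (179.9199,60.9698) → (168.5760,60.0818) → (156.3269,59.2296) → (143.1726,58.4132) → (129.1130,57.6328). Open path.

G21
G90
G0 X66.8926 Y150.6064
M3 S169
G1 X73.5426 Y150.6064 F4730
G1 X73.5426 Y73.9658
G1 X66.8926 Y73.9658
G1 X66.8926 Y150.6064
M5
G0 X197.5338 Y38.5393
M3 S477
G1 X201.9252 Y41.9874 F1828
G1 X204.4706 Y52.3007
G1 X205.5290 Y67.2137
G1 X205.4595 Y84.4610
G1 X204.6212 Y101.7773
G1 X203.3733 Y116.8971
G1 X202.0748 Y127.5551
G1 X201.0849 Y131.4859
M5
G0 X216.2431 Y64.8809
M3 S477
G1 X208.5201 Y63.8493 F1828
G1 X199.8919 Y62.8536
G1 X190.3585 Y61.8938
G1 X179.9199 Y60.9698
G1 X168.5760 Y60.0818
G1 X156.3269 Y59.2296
G1 X143.1726 Y58.4132
G1 X129.1130 Y57.6328
M5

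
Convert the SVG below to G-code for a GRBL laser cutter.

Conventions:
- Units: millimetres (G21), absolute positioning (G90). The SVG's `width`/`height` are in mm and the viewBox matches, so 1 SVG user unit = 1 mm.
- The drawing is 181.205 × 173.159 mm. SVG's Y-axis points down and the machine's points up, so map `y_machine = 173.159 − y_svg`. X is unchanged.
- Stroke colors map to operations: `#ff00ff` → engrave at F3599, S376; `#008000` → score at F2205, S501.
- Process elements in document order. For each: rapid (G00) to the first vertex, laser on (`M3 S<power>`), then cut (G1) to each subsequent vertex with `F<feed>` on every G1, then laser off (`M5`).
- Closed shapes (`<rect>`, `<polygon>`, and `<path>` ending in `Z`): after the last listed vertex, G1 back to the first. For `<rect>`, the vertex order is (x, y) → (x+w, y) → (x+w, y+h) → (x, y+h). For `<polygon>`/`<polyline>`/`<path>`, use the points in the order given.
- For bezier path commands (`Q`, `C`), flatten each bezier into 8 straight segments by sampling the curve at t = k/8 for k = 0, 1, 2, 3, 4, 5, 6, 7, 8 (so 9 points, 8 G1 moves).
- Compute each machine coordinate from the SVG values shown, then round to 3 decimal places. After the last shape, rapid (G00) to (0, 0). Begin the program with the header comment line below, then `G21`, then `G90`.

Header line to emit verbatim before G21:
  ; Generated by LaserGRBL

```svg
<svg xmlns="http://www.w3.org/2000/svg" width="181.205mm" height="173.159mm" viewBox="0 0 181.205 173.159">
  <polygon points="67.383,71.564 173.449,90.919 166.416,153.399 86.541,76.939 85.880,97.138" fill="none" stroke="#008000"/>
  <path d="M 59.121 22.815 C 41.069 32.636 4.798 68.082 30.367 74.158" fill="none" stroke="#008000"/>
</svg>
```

; Generated by LaserGRBL
G21
G90
G00 X67.383 Y101.595
M3 S501
G1 X173.449 Y82.240 F2205
G1 X166.416 Y19.760 F2205
G1 X86.541 Y96.220 F2205
G1 X85.880 Y76.021 F2205
G1 X67.383 Y101.595 F2205
M5
G00 X59.121 Y150.344
M3 S501
G1 X51.654 Y145.567 F2205
G1 X43.417 Y139.033 F2205
G1 X35.348 Y131.385 F2205
G1 X28.386 Y123.268 F2205
G1 X23.469 Y115.327 F2205
G1 X21.534 Y108.206 F2205
G1 X23.521 Y102.549 F2205
G1 X30.367 Y99.001 F2205
M5
G00 X0.000 Y0.000

viewBox `0 0 181.205 173.159` with mm width/height → 1 unit = 1 mm. Flip: y_m = 173.159 − y_svg.

**Shape 1** — `<polygon>` closed polygon, stroke `#008000` → score (S501, F2205). Machine vertices: (67.383,101.595) → (173.449,82.240) → (166.416,19.760) → (86.541,96.220) → (85.880,76.021) → (67.383,101.595). Closed: final G1 returns to the first vertex.

**Shape 2** — `<path>` cubic bezier, stroke `#008000` → score (S501, F2205). Control points (SVG): P0=(59.121,22.815), P1=(41.069,32.636), P2=(4.798,68.082), P3=(30.367,74.158); sampled at t=k/8. Machine vertices: (59.121,150.344) → (51.654,145.567) → (43.417,139.033) → (35.348,131.385) → (28.386,123.268) → (23.469,115.327) → (21.534,108.206) → (23.521,102.549) → (30.367,99.001). Open path.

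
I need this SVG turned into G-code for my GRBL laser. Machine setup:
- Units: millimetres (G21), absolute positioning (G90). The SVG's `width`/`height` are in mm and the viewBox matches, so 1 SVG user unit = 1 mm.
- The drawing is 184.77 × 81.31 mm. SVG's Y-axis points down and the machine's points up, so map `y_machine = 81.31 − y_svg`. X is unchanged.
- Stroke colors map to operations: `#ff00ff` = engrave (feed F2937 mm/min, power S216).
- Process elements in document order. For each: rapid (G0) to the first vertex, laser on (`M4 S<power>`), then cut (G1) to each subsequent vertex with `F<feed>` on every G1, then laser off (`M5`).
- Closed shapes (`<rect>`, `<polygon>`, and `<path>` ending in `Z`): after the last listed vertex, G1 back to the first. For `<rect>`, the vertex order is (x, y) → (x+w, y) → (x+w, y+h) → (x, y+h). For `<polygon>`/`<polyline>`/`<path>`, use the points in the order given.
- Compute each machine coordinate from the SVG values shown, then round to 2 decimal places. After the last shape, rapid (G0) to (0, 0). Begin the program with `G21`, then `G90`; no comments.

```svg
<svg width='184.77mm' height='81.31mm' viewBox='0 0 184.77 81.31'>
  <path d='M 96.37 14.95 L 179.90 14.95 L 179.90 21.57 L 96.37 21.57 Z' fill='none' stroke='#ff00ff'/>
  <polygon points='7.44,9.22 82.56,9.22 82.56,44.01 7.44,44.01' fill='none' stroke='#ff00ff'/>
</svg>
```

1 u = 1 mm; y_m = 81.31 − y.

[1] `<path>` rectangle, #ff00ff→engrave S216 F2937: (96.37,66.36) → (179.90,66.36) → (179.90,59.74) → (96.37,59.74) → (96.37,66.36) (closed)

[2] `<polygon>` rectangle, #ff00ff→engrave S216 F2937: (7.44,72.09) → (82.56,72.09) → (82.56,37.30) → (7.44,37.30) → (7.44,72.09) (closed)

G21
G90
G0 X96.37 Y66.36
M4 S216
G1 X179.90 Y66.36 F2937
G1 X179.90 Y59.74 F2937
G1 X96.37 Y59.74 F2937
G1 X96.37 Y66.36 F2937
M5
G0 X7.44 Y72.09
M4 S216
G1 X82.56 Y72.09 F2937
G1 X82.56 Y37.30 F2937
G1 X7.44 Y37.30 F2937
G1 X7.44 Y72.09 F2937
M5
G0 X0.00 Y0.00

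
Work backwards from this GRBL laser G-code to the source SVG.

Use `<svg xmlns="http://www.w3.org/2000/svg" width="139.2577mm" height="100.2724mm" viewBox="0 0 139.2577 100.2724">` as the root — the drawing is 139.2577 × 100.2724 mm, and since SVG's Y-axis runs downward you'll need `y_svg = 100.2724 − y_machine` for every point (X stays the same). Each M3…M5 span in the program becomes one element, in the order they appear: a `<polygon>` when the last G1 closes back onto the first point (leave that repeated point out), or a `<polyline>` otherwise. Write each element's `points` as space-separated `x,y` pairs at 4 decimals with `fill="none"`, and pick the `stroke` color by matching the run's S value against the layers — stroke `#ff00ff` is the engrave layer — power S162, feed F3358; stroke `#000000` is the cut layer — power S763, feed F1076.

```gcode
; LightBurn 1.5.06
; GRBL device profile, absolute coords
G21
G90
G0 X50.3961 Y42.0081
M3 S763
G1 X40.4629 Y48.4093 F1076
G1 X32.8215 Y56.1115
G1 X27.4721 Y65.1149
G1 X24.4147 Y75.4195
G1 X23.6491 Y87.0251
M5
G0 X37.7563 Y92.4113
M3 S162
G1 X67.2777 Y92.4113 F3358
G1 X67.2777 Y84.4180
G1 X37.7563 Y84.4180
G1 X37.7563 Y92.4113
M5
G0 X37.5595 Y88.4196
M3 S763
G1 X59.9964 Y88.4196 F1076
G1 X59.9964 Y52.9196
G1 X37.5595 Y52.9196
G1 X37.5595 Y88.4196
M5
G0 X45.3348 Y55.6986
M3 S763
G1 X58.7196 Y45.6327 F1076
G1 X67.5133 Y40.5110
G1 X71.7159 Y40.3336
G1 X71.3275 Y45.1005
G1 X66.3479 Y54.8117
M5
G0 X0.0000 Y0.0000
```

y_svg = 100.2724 − y_m.

[1] S763→`#000000` (cut); open run; points: 50.3961,58.2643 40.4629,51.8631 32.8215,44.1609 27.4721,35.1575 24.4147,24.8529 23.6491,13.2473

[2] S162→`#ff00ff` (engrave); closed run; points: 37.7563,7.8611 67.2777,7.8611 67.2777,15.8544 37.7563,15.8544

[3] S763→`#000000` (cut); closed run; points: 37.5595,11.8528 59.9964,11.8528 59.9964,47.3528 37.5595,47.3528

[4] S763→`#000000` (cut); open run; points: 45.3348,44.5738 58.7196,54.6397 67.5133,59.7614 71.7159,59.9388 71.3275,55.1719 66.3479,45.4607

<svg xmlns="http://www.w3.org/2000/svg" width="139.2577mm" height="100.2724mm" viewBox="0 0 139.2577 100.2724">
  <polyline points="50.3961,58.2643 40.4629,51.8631 32.8215,44.1609 27.4721,35.1575 24.4147,24.8529 23.6491,13.2473" fill="none" stroke="#000000"/>
  <polygon points="37.7563,7.8611 67.2777,7.8611 67.2777,15.8544 37.7563,15.8544" fill="none" stroke="#ff00ff"/>
  <polygon points="37.5595,11.8528 59.9964,11.8528 59.9964,47.3528 37.5595,47.3528" fill="none" stroke="#000000"/>
  <polyline points="45.3348,44.5738 58.7196,54.6397 67.5133,59.7614 71.7159,59.9388 71.3275,55.1719 66.3479,45.4607" fill="none" stroke="#000000"/>
</svg>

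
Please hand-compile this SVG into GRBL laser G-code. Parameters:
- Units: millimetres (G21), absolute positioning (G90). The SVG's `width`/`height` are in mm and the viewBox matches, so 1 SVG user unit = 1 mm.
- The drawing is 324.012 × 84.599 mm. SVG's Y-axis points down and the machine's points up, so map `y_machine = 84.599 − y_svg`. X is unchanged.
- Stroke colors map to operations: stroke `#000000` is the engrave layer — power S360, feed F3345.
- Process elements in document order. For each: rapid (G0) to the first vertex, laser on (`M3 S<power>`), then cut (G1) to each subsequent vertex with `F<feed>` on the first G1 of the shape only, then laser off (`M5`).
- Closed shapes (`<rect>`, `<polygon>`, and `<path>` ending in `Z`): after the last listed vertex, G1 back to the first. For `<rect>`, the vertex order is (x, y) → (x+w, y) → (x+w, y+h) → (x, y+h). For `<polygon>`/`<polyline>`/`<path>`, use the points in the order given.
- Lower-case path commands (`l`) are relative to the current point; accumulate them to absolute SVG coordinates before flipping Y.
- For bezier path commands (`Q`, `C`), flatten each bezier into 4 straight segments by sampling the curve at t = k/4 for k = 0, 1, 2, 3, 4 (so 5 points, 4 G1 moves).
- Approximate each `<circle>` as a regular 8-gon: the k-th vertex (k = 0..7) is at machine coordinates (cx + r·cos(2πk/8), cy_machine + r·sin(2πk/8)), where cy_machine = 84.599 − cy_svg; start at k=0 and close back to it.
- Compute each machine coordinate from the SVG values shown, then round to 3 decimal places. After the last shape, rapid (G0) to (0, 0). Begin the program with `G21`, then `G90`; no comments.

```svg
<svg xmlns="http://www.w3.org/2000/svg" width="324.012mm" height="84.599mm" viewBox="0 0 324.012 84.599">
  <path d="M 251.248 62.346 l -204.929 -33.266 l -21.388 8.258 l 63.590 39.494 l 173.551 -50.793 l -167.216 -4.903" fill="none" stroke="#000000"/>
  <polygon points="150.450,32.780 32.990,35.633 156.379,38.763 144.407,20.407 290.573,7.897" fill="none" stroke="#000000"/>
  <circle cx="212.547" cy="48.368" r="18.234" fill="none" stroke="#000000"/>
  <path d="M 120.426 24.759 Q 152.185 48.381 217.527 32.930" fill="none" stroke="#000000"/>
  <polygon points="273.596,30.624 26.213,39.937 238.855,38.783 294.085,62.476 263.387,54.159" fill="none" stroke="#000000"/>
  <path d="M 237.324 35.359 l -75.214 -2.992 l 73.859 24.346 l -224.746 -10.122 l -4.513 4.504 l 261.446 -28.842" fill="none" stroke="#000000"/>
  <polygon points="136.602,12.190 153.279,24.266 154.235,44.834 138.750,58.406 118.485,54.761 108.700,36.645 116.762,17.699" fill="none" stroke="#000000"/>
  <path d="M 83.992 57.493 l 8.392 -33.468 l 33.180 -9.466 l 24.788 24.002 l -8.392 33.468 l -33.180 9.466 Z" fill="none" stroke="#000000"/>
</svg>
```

G21
G90
G0 X251.248 Y22.253
M3 S360
G1 X46.319 Y55.519 F3345
G1 X24.931 Y47.261
G1 X88.521 Y7.767
G1 X262.072 Y58.560
G1 X94.856 Y63.463
M5
G0 X150.450 Y51.819
M3 S360
G1 X32.990 Y48.966 F3345
G1 X156.379 Y45.836
G1 X144.407 Y64.192
G1 X290.573 Y76.702
G1 X150.450 Y51.819
M5
G0 X230.781 Y36.231
M3 S360
G1 X225.440 Y49.124 F3345
G1 X212.547 Y54.465
G1 X199.654 Y49.124
G1 X194.313 Y36.231
G1 X199.654 Y23.338
G1 X212.547 Y17.997
G1 X225.440 Y23.338
G1 X230.781 Y36.231
M5
G0 X120.426 Y59.840
M3 S360
G1 X138.404 Y50.471 F3345
G1 X160.581 Y45.986
G1 X186.955 Y46.386
G1 X217.527 Y51.669
M5
G0 X273.596 Y53.975
M3 S360
G1 X26.213 Y44.662 F3345
G1 X238.855 Y45.816
G1 X294.085 Y22.123
G1 X263.387 Y30.440
G1 X273.596 Y53.975
M5
G0 X237.324 Y49.240
M3 S360
G1 X162.110 Y52.232 F3345
G1 X235.969 Y27.886
G1 X11.223 Y38.008
G1 X6.710 Y33.504
G1 X268.156 Y62.346
M5
G0 X136.602 Y72.409
M3 S360
G1 X153.279 Y60.333 F3345
G1 X154.235 Y39.765
G1 X138.750 Y26.193
G1 X118.485 Y29.838
G1 X108.700 Y47.954
G1 X116.762 Y66.900
G1 X136.602 Y72.409
M5
G0 X83.992 Y27.106
M3 S360
G1 X92.384 Y60.574 F3345
G1 X125.564 Y70.040
G1 X150.352 Y46.038
G1 X141.960 Y12.570
G1 X108.780 Y3.104
G1 X83.992 Y27.106
M5
G0 X0.000 Y0.000

Since the viewBox matches the mm dimensions, user units are millimetres directly. The only transform is the Y-flip y_m = 84.599 − y_svg.

Shape 1 is a open polyline drawn with `<path>`. Its stroke #000000 means engrave at S360, F3345. After flipping Y the toolpath is (251.248,22.253) → (46.319,55.519) → (24.931,47.261) → (88.521,7.767) → (262.072,58.560) → (94.856,63.463).

Shape 2 is a closed polygon drawn with `<polygon>`. Its stroke #000000 means engrave at S360, F3345. After flipping Y the toolpath is (150.450,51.819) → (32.990,48.966) → (156.379,45.836) → (144.407,64.192) → (290.573,76.702) → (150.450,51.819), returning to the start.

Shape 3 is a circle drawn with `<circle>`. Its stroke #000000 means engrave at S360, F3345. After flipping Y the toolpath is (230.781,36.231) → (225.440,49.124) → (212.547,54.465) → (199.654,49.124) → (194.313,36.231) → (199.654,23.338) → (212.547,17.997) → (225.440,23.338) → (230.781,36.231), returning to the start.

Shape 4 is a quadratic bezier drawn with `<path>`. Its stroke #000000 means engrave at S360, F3345. After flipping Y the toolpath is (120.426,59.840) → (138.404,50.471) → (160.581,45.986) → (186.955,46.386) → (217.527,51.669).

Shape 5 is a closed polygon drawn with `<polygon>`. Its stroke #000000 means engrave at S360, F3345. After flipping Y the toolpath is (273.596,53.975) → (26.213,44.662) → (238.855,45.816) → (294.085,22.123) → (263.387,30.440) → (273.596,53.975), returning to the start.

Shape 6 is a open polyline drawn with `<path>`. Its stroke #000000 means engrave at S360, F3345. After flipping Y the toolpath is (237.324,49.240) → (162.110,52.232) → (235.969,27.886) → (11.223,38.008) → (6.710,33.504) → (268.156,62.346).

Shape 7 is a regular polygon drawn with `<polygon>`. Its stroke #000000 means engrave at S360, F3345. After flipping Y the toolpath is (136.602,72.409) → (153.279,60.333) → (154.235,39.765) → (138.750,26.193) → (118.485,29.838) → (108.700,47.954) → (116.762,66.900) → (136.602,72.409), returning to the start.

Shape 8 is a regular polygon drawn with `<path>`. Its stroke #000000 means engrave at S360, F3345. After flipping Y the toolpath is (83.992,27.106) → (92.384,60.574) → (125.564,70.040) → (150.352,46.038) → (141.960,12.570) → (108.780,3.104) → (83.992,27.106), returning to the start.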